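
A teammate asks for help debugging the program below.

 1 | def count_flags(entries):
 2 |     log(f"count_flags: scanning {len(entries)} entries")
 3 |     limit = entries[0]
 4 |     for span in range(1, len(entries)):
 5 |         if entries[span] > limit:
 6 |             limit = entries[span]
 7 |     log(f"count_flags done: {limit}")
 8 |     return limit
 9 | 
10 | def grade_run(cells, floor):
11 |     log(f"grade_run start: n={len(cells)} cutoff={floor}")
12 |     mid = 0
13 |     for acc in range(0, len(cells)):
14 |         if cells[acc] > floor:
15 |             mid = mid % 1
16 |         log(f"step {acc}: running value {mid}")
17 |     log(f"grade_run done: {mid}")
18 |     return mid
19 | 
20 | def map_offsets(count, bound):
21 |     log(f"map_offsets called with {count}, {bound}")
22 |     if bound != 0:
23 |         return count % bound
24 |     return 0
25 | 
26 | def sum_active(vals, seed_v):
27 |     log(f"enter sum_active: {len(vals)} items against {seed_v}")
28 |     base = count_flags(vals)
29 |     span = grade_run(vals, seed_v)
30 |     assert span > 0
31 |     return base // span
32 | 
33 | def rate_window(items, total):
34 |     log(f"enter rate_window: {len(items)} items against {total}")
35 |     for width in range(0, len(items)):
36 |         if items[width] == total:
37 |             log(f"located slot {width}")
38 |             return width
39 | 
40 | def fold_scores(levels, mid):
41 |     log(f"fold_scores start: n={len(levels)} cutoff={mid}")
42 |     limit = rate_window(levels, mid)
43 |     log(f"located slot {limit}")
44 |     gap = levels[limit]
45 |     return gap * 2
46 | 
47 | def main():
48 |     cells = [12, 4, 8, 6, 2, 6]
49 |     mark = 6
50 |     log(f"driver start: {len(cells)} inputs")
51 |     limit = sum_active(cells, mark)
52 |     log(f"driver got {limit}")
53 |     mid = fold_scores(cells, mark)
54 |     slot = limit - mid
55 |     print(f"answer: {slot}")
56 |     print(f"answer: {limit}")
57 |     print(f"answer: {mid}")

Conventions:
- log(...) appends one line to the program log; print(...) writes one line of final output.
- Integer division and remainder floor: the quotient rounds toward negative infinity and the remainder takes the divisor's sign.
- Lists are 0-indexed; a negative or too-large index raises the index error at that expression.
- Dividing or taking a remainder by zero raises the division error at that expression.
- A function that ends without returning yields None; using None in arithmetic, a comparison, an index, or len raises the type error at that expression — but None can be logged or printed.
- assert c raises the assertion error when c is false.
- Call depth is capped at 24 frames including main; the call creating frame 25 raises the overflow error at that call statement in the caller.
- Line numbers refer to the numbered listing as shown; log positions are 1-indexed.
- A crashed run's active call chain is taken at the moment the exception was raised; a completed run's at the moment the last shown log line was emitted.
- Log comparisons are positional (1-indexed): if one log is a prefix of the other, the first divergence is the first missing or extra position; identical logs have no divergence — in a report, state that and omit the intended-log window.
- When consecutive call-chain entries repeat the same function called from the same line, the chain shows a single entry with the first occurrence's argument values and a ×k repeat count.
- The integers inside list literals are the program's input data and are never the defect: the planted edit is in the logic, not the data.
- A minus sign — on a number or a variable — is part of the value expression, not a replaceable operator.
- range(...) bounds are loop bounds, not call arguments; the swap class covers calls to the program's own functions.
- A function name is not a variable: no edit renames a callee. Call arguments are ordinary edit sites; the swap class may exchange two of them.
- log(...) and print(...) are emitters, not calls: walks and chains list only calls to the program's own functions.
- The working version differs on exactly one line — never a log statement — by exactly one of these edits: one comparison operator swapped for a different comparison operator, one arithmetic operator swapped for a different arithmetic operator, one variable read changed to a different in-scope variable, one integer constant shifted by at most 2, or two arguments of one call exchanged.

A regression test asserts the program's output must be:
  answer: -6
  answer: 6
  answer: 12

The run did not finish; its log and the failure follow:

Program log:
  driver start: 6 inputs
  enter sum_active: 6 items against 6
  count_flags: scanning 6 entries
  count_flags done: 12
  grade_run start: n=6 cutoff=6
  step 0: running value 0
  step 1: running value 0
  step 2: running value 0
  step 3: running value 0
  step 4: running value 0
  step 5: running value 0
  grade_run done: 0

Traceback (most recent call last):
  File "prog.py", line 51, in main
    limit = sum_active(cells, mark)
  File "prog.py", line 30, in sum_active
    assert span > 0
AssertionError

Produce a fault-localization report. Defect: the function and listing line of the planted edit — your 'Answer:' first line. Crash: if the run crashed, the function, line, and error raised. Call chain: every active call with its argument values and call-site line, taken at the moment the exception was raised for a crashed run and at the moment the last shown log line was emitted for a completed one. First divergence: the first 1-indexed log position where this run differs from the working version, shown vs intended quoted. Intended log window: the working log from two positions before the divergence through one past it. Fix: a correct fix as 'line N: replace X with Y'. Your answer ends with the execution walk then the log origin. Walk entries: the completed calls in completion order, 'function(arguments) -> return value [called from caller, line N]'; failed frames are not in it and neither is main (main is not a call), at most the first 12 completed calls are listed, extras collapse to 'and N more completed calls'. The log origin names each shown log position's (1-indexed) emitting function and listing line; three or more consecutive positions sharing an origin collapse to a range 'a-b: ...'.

Answer: the defect is in grade_run at line 15.
The tell: The log first diverges at position 6: the faulty run prints 'step 0: running value 0' where the working version prints 'step 0: running value 1'.
Crash: sum_active, line 30, AssertionError.
Call chain: main -> sum_active([12, 4, 8, 6, 2, 6], 6) (called at line 51).
First divergence: at position 6 the run shows 'step 0: running value 0' where the working version logs 'step 0: running value 1'.
Intended log window:
  4: count_flags done: 12
  5: grade_run start: n=6 cutoff=6
  6: step 0: running value 1
  7: step 1: running value 1
Execution walk:
  count_flags([12, 4, 8, 6, 2, 6]) -> 12  [called from sum_active, line 28]
  grade_run([12, 4, 8, 6, 2, 6], 6) -> 0  [called from sum_active, line 29]
Log origins:
  1: logged in main at line 50
  2: logged in sum_active at line 27
  3: logged in count_flags at line 2
  4: logged in count_flags at line 7
  5: logged in grade_run at line 11
  6-11: logged in grade_run at line 16
  12: logged in grade_run at line 17
A correct fix: line 15: replace `%` with `+`.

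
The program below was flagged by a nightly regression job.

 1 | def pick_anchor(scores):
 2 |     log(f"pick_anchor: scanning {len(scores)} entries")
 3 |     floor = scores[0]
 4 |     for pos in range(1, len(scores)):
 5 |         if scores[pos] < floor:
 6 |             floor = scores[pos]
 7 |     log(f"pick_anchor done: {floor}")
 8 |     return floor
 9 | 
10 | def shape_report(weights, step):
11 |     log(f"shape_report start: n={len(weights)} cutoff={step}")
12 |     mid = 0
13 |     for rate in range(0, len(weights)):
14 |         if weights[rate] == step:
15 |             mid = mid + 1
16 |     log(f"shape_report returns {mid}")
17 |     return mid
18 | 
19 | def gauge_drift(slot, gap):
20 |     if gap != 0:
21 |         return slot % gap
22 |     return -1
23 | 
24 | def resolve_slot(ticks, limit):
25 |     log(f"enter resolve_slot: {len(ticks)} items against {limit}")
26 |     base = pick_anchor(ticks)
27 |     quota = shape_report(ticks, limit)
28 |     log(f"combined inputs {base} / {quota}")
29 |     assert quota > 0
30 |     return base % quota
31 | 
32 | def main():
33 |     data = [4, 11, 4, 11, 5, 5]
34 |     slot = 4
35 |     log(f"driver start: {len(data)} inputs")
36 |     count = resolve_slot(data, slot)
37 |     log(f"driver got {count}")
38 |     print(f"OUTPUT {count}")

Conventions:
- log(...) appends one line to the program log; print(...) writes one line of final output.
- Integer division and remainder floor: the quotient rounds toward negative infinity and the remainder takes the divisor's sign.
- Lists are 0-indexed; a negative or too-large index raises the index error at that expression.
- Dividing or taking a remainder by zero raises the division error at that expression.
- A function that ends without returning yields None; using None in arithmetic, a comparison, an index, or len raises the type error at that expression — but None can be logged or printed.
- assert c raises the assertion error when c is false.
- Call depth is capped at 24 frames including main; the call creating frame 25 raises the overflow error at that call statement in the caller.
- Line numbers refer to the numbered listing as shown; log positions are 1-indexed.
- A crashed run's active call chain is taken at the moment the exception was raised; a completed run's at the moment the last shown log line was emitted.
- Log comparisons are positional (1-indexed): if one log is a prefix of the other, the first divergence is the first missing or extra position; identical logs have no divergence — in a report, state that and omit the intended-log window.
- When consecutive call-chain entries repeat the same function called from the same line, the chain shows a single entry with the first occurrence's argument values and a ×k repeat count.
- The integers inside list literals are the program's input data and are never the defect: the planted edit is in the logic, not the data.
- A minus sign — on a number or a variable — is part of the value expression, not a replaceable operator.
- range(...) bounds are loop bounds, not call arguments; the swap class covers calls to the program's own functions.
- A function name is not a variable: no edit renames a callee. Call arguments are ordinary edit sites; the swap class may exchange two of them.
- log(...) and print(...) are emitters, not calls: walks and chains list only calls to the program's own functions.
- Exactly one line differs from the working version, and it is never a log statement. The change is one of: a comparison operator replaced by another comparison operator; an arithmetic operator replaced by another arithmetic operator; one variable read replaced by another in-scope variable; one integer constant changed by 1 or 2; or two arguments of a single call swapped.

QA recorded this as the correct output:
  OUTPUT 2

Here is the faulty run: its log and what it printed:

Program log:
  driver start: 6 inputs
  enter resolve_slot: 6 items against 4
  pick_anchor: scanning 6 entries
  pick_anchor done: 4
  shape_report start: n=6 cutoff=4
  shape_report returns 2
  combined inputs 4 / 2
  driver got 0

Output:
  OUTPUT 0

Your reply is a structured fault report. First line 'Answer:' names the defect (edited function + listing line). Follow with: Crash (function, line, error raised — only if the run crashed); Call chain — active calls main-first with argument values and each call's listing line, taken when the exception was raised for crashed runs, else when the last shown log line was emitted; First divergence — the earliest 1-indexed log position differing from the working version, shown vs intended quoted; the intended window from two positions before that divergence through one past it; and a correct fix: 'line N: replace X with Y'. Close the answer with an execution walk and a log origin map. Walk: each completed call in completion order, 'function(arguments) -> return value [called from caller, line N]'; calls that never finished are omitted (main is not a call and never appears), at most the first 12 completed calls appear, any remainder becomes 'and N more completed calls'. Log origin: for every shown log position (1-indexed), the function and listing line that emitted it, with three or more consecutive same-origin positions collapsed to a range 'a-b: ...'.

Answer: the defect is in resolve_slot at line 30.
Key fact: Log line 8 is where behavior first shows: 'driver got 0' appears instead of 'driver got 2'.
Call chain: main.
First divergence: position 8; shown 'driver got 0' vs intended 'driver got 2'.
Intended log window:
  6: shape_report returns 2
  7: combined inputs 4 / 2
  8: driver got 2
Execution walk:
  pick_anchor([4, 11, 4, 11, 5, 5]) -> 4  [called from resolve_slot, line 26]
  shape_report([4, 11, 4, 11, 5, 5], 4) -> 2  [called from resolve_slot, line 27]
  resolve_slot([4, 11, 4, 11, 5, 5], 4) -> 0  [called from main, line 36]
Log origins:
  1: from main, line 35
  2: from resolve_slot, line 25
  3: from pick_anchor, line 2
  4: from pick_anchor, line 7
  5: from shape_report, line 11
  6: from shape_report, line 16
  7: from resolve_slot, line 28
  8: from main, line 37
A correct fix: line 30: replace `%` with `//`.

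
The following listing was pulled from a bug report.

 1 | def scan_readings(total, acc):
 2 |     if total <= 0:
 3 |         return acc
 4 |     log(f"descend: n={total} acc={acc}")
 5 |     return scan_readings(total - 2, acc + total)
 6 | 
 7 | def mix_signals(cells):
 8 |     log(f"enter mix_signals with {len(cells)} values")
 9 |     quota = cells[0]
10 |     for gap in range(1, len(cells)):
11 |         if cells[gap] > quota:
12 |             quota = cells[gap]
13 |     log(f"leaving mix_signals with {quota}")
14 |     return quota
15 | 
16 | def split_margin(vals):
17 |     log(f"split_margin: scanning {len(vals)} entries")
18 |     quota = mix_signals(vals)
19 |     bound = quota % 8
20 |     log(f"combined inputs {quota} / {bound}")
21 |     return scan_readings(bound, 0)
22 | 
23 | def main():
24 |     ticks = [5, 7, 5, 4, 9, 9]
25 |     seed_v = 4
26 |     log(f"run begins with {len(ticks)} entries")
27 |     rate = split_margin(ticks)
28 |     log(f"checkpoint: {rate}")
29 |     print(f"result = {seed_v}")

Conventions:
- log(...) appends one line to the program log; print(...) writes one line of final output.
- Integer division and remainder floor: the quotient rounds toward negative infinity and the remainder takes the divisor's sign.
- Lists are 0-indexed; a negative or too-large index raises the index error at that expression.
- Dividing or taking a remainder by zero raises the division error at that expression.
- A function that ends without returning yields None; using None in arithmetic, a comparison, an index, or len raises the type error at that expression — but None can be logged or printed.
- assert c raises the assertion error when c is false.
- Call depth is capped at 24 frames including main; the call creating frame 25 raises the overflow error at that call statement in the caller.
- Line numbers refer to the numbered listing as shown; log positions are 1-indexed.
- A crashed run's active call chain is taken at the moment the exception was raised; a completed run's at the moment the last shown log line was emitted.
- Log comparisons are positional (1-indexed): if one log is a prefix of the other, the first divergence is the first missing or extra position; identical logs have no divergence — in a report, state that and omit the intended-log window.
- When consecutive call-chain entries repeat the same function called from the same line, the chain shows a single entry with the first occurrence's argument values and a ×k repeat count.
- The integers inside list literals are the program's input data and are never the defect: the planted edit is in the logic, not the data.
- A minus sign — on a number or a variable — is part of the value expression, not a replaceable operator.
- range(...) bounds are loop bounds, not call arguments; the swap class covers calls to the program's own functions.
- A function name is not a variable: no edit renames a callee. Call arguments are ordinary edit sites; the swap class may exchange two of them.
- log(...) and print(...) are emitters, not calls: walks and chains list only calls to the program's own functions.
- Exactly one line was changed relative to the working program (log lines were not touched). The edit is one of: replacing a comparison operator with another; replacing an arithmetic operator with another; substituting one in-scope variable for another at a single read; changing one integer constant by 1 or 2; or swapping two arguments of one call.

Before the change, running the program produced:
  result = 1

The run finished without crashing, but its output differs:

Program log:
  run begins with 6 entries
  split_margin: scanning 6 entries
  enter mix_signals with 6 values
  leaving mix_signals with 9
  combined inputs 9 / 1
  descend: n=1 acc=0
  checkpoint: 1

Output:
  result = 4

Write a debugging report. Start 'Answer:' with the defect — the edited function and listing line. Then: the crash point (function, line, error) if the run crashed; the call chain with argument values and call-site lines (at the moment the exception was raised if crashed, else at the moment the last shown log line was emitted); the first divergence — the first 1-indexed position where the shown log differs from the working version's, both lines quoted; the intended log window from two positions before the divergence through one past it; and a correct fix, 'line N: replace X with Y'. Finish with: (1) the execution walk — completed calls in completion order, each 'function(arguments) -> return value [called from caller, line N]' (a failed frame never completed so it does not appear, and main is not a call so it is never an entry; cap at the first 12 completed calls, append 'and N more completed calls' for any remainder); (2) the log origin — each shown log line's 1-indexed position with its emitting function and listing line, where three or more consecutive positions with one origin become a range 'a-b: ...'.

Answer: the defect is in main at line 29.
Key observation: The logs agree in full; only the final output differs.
Call chain: main.
First divergence: there is none — every log position agrees.
Execution walk:
  mix_signals([5, 7, 5, 4, 9, 9]) -> 9  [called from split_margin, line 18]
  scan_readings(-1, 1) -> 1  [called from scan_readings, line 5]
  scan_readings(1, 0) -> 1  [called from split_margin, line 21]
  split_margin([5, 7, 5, 4, 9, 9]) -> 1  [called from main, line 27]
Log origins:
  1: emitted by main (line 26)
  2: emitted by split_margin (line 17)
  3: emitted by mix_signals (line 8)
  4: emitted by mix_signals (line 13)
  5: emitted by split_margin (line 20)
  6: emitted by scan_readings (line 4)
  7: emitted by main (line 28)
A correct fix: line 29: replace `seed_v` with `rate`.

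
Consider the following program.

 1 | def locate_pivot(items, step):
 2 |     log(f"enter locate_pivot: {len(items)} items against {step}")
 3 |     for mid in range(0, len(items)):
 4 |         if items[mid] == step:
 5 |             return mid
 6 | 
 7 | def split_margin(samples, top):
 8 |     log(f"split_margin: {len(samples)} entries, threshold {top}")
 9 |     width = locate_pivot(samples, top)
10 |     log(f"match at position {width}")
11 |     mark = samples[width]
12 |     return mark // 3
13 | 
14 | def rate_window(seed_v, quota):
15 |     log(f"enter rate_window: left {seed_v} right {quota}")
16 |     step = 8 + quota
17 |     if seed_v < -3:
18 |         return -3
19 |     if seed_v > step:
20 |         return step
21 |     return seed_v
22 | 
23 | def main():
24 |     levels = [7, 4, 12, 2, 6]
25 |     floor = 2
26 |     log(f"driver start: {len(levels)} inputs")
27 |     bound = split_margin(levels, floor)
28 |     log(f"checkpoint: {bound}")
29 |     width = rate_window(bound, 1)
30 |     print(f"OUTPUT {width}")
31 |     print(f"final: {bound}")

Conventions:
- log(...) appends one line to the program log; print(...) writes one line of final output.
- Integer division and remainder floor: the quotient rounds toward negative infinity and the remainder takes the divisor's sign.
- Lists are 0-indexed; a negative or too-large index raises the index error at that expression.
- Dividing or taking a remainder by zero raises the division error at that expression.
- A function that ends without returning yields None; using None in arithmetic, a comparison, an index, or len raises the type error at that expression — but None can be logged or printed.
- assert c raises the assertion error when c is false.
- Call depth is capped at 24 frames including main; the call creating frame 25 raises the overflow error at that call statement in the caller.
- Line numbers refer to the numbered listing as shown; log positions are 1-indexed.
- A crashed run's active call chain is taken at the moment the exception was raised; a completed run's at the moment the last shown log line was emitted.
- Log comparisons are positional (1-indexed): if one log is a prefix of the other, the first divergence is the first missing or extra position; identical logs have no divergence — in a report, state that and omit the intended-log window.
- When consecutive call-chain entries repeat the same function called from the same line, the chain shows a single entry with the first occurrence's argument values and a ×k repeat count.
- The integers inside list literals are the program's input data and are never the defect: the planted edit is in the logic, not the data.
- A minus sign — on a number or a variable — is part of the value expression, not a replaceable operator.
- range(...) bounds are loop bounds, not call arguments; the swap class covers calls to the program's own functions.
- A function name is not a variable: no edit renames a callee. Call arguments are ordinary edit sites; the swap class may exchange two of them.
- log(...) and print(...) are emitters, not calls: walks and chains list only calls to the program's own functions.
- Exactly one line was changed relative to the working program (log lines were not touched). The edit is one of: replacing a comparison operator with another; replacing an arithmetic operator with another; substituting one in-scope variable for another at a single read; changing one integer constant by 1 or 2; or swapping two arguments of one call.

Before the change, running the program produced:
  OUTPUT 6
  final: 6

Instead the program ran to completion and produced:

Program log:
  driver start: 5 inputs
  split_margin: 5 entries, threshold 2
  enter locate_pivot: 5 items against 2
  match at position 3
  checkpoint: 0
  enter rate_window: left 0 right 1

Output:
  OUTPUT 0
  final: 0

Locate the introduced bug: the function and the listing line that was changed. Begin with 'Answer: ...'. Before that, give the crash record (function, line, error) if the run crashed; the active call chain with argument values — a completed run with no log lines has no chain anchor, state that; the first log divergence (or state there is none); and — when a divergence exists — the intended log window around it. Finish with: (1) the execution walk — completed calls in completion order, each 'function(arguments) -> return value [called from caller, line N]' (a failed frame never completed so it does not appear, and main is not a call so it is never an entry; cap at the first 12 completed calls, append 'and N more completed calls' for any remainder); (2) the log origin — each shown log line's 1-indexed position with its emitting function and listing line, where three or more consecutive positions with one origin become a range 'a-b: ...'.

Answer: the defect is in split_margin at line 12.
Core observation: The earliest visible damage is log position 5 — 'checkpoint: 0' rather than the intended 'checkpoint: 6'.
Call chain: main -> rate_window(0, 1) (called at line 29).
First divergence: position 5 — shown 'checkpoint: 0', intended 'checkpoint: 6'.
Intended log window:
  3: enter locate_pivot: 5 items against 2
  4: match at position 3
  5: checkpoint: 6
  6: enter rate_window: left 6 right 1
Execution walk:
  locate_pivot([7, 4, 12, 2, 6], 2) -> 3  [called from split_margin, line 9]
  split_margin([7, 4, 12, 2, 6], 2) -> 0  [called from main, line 27]
  rate_window(0, 1) -> 0  [called from main, line 29]
Log origins:
  1: emitted by main (line 26)
  2: emitted by split_margin (line 8)
  3: emitted by locate_pivot (line 2)
  4: emitted by split_margin (line 10)
  5: emitted by main (line 28)
  6: emitted by rate_window (line 15)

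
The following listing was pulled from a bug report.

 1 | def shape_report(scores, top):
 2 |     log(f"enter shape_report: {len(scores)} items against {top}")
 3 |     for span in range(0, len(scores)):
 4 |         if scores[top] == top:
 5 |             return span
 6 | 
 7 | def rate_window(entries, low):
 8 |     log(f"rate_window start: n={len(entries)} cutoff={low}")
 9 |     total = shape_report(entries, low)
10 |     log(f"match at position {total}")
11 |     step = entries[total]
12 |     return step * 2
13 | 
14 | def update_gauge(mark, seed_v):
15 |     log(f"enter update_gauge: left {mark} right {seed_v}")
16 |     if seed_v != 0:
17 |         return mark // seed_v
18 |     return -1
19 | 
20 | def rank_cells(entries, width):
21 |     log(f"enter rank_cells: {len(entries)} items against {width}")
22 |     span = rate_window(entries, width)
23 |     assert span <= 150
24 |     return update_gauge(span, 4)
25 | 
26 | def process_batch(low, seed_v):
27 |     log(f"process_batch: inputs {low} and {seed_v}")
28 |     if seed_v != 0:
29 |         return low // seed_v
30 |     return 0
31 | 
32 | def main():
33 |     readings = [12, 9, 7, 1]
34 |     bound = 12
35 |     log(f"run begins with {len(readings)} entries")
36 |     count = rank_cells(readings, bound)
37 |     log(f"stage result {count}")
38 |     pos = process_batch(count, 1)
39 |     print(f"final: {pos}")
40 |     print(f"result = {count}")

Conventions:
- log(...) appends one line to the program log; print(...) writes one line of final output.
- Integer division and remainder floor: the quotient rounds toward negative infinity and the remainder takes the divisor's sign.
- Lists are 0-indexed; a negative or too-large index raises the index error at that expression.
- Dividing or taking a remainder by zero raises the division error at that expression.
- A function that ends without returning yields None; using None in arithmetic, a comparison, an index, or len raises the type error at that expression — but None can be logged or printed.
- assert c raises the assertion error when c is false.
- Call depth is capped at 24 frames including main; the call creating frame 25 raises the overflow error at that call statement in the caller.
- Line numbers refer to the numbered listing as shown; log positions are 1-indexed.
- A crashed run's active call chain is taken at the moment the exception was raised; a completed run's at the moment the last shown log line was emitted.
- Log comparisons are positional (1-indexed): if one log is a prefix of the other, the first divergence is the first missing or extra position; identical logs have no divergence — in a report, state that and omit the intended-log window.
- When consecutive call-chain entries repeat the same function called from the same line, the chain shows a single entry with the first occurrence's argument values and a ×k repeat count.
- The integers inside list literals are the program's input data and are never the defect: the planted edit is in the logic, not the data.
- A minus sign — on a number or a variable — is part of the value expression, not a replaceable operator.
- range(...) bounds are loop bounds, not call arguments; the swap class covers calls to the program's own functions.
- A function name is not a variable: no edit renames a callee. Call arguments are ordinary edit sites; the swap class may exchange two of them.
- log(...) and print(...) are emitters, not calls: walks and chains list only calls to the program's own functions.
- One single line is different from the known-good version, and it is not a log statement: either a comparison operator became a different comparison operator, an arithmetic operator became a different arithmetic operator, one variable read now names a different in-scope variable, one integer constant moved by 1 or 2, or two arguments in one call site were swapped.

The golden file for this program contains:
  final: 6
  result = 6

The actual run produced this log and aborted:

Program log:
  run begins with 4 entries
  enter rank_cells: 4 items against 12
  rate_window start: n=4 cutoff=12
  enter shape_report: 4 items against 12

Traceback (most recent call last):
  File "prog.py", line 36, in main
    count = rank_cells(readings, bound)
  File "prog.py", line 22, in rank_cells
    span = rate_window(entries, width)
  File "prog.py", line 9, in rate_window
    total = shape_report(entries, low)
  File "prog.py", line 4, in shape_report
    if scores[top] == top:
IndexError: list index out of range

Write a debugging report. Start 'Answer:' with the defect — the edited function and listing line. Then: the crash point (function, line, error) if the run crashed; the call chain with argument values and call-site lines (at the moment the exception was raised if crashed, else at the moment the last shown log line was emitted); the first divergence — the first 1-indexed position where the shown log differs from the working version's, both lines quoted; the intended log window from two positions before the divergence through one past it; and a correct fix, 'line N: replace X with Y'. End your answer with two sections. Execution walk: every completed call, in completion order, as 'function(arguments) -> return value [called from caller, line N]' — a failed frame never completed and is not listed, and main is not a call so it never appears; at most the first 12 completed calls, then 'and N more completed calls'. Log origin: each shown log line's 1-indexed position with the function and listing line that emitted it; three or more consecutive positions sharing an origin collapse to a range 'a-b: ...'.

Answer: the defect is in shape_report at line 4.
The tell: Only 4 log lines were emitted before the run died; the intended continuation was 'match at position 0'.
Crash: shape_report, line 4, IndexError.
Call chain: main -> rank_cells([12, 9, 7, 1], 12) (called at line 36) -> rate_window([12, 9, 7, 1], 12) (called at line 22) -> shape_report([12, 9, 7, 1], 12) (called at line 9).
First divergence: position 5 — after 4 matching lines the faulty run goes silent; intended next line 'match at position 0'.
Intended log window:
  3: rate_window start: n=4 cutoff=12
  4: enter shape_report: 4 items against 12
  5: match at position 0
  6: enter update_gauge: left 24 right 4
Execution walk:
  (no call completed)
Log origin:
  1: logged in main at line 35
  2: logged in rank_cells at line 21
  3: logged in rate_window at line 8
  4: logged in shape_report at line 2
A correct fix: line 4: replace `scores[top]` with `scores[span]`.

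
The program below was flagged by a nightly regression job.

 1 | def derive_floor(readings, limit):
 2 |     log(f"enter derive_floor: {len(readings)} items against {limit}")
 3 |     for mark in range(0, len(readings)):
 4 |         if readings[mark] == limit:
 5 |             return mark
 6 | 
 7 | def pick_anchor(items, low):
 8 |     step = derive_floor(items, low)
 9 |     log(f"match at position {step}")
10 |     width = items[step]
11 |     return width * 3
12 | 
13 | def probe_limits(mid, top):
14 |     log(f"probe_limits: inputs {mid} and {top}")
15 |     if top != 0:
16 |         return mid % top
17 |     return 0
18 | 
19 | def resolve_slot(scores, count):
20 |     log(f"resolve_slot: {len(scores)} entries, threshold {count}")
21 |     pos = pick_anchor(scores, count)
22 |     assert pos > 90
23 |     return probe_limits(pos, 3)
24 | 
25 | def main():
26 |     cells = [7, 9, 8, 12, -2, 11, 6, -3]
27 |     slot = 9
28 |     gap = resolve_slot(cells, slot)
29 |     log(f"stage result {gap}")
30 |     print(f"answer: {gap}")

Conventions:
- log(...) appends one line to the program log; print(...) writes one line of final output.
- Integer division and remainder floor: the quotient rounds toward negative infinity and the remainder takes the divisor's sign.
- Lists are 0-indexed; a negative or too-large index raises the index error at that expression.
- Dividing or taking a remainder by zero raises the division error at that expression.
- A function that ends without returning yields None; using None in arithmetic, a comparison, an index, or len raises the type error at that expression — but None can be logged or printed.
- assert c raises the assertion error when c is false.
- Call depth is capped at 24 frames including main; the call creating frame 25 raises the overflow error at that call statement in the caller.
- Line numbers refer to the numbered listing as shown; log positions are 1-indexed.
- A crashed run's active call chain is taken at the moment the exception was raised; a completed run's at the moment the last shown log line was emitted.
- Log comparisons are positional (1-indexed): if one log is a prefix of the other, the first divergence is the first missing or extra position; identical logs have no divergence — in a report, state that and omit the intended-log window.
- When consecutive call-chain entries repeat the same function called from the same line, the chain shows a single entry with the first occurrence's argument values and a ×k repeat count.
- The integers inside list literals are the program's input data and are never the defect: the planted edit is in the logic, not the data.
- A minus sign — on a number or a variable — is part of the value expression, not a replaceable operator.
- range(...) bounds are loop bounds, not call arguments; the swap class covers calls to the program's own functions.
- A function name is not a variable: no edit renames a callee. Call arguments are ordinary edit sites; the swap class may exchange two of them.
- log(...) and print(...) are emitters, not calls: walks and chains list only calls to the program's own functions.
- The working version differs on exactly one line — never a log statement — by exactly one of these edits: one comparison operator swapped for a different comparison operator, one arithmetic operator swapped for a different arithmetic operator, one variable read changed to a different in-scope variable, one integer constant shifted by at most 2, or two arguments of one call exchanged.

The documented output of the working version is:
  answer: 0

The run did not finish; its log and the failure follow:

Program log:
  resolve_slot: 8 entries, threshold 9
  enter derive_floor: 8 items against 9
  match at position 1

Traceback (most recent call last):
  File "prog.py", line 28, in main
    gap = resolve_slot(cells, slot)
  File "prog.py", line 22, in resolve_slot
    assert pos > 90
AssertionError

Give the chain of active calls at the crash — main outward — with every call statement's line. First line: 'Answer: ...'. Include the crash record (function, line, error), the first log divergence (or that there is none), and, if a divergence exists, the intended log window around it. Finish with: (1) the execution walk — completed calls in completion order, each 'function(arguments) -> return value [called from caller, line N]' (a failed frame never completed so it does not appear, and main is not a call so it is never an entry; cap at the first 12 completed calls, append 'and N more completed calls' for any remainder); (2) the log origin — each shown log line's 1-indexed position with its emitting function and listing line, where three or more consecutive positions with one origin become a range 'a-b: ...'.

Answer: main -> resolve_slot (called at line 28).
The tell: Only 3 log lines were emitted before the run died; the intended continuation was 'probe_limits: inputs 27 and 3'.
Crash: resolve_slot, line 22, AssertionError.
First divergence: position 4 — after 3 matching lines the faulty run goes silent; intended next line 'probe_limits: inputs 27 and 3'.
Intended log window:
  2: enter derive_floor: 8 items against 9
  3: match at position 1
  4: probe_limits: inputs 27 and 3
  5: stage result 0
Execution walk:
  derive_floor([7, 9, 8, 12, -2, 11, 6, -3], 9) -> 1  [called from pick_anchor, line 8]
  pick_anchor([7, 9, 8, 12, -2, 11, 6, -3], 9) -> 27  [called from resolve_slot, line 21]
Log origins:
  1: emitted by resolve_slot (line 20)
  2: emitted by derive_floor (line 2)
  3: emitted by pick_anchor (line 9)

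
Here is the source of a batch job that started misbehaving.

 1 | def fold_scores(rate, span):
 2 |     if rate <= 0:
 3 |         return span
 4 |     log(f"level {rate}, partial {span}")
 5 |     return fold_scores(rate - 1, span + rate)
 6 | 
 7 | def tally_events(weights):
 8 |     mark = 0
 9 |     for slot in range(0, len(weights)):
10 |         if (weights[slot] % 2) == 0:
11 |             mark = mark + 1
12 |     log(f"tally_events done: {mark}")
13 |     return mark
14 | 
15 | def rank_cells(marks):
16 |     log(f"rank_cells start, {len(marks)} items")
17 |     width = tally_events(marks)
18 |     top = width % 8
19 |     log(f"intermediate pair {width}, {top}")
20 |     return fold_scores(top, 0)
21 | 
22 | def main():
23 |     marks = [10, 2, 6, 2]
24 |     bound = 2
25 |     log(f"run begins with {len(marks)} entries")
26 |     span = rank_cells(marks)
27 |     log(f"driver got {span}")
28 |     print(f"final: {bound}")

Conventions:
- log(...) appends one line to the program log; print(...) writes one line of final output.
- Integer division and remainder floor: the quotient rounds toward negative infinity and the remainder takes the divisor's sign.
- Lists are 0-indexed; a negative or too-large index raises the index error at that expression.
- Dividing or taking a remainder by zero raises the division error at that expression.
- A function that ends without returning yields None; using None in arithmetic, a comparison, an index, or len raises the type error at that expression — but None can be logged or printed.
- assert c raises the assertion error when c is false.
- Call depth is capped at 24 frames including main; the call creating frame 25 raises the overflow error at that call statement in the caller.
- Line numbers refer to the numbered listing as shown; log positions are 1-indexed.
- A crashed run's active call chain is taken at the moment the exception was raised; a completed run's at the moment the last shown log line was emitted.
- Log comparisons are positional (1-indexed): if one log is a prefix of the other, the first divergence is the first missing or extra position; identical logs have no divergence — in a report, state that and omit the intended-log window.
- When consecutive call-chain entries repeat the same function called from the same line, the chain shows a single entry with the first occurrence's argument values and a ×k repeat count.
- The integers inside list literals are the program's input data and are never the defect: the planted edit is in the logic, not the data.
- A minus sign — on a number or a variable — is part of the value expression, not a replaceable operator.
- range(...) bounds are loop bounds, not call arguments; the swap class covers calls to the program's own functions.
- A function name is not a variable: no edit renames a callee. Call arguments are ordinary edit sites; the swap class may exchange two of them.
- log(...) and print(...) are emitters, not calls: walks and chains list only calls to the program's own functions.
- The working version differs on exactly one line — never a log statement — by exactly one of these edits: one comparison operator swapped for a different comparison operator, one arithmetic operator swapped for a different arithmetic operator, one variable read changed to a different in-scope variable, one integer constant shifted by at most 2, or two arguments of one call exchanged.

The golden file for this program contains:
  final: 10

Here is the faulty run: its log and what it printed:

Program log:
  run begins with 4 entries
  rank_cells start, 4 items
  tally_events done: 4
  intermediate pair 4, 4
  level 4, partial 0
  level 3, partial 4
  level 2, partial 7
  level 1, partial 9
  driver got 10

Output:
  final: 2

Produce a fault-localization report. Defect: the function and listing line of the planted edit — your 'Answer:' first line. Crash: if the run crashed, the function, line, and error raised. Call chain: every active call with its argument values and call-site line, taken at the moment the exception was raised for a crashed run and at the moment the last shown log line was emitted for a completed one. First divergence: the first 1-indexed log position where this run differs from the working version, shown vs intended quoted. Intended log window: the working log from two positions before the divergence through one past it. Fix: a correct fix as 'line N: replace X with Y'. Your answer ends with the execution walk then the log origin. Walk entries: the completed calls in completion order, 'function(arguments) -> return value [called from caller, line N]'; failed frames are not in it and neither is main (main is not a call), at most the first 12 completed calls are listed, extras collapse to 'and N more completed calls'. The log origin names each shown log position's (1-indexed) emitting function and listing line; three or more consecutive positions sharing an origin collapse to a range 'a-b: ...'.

Answer: the defect is in main at line 28.
Key fact: The two runs log identically and part ways only at the printed values.
Call chain: main.
First divergence: none — the logs agree in full.
Execution walk:
  tally_events([10, 2, 6, 2]) -> 4  [called from rank_cells, line 17]
  fold_scores(0, 10) -> 10  [called from fold_scores, line 5]
  fold_scores(1, 9) -> 10  [called from fold_scores, line 5]
  fold_scores(2, 7) -> 10  [called from fold_scores, line 5]
  fold_scores(3, 4) -> 10  [called from fold_scores, line 5]
  fold_scores(4, 0) -> 10  [called from rank_cells, line 20]
  rank_cells([10, 2, 6, 2]) -> 10  [called from main, line 26]
Log line origins:
  1 — main, line 25
  2 — rank_cells, line 16
  3 — tally_events, line 12
  4 — rank_cells, line 19
  5-8 — fold_scores, line 4
  9 — main, line 27
A correct fix: line 28: replace `bound` with `span`.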